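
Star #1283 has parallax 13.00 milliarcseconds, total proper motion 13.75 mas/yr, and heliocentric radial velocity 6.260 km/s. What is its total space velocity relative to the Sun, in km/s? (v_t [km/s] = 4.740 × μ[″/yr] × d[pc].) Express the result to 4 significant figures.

8.020 km/s

d = 1/p = 1/0.01300″ = 76.923 pc.
μ = 13.75 mas/yr = 0.01375 ″/yr.
v_t = 4.740 μ d = 4.740 × 0.01375 × 76.923 = 5.0135 km/s.
v = √(v_r² + v_t²) = √(6.260² + 5.0135²) = √64.3228 = 8.0201 km/s.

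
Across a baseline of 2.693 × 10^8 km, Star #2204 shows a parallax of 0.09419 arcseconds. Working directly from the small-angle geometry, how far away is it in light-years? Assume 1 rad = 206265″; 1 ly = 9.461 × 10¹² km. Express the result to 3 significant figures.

62.3 ly

θ = 0.09419″ = 0.09419/206265 = 4.5665 × 10^-7 rad.
d = B/θ = (2.693 × 10^8) / (4.5665 × 10^-7) = 5.8973 × 10^14 km = (5.8973 × 10^14) / (9.461 × 10^12) ly = 62.333 ly.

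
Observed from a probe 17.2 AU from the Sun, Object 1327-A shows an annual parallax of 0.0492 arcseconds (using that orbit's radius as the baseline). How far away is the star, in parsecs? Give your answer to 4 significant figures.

With baseline B (in AU) and parallax p (in arcsec), d = B/p parsecs.
d = 17.2 / 0.0492 = 349.59 pc.

349.6 pc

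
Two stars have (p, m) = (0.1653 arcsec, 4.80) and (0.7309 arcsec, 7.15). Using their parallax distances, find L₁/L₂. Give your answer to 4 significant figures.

L₁/L₂ = 170.3

d₁ = 1/p₁ = 1/0.1653″ = 6.0496 pc; d₂ = 1/p₂ = 1/0.7309″ = 1.3682 pc.
M₁ = m₁ − 5 log₁₀ d₁ + 5 = 4.80 − 3.9086 + 5 = 5.8914.
M₂ = 7.15 − 0.6807 + 5 = 11.4693.
L₁/L₂ = 10^(0.4(M₂ − M₁)) = 10^(0.4 × 5.5779) = 10^2.23116 = 170.28.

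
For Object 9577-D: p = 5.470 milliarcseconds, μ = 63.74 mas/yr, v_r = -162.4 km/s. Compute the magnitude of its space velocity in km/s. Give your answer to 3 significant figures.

172 km/s

d = 1/p = 1/0.005470″ = 182.82 pc.
μ = 63.74 mas/yr = 0.06374 ″/yr.
v_t = 4.740 μ d = 4.740 × 0.06374 × 182.82 = 55.235 km/s.
v = √(v_r² + v_t²) = √((-162.4)² + 55.235²) = √29424.7 = 171.54 km/s.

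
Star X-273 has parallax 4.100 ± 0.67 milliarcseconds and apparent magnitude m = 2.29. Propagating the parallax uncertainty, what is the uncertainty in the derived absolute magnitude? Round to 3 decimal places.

M = m − 5 log₁₀ d + 5 = m + 5 log₁₀ p + 5, so ∂M/∂p = 5/(p ln 10).
σ_M = (5/ln 10) · (σ_p/p) = 2.1715 × 0.67/4.100 = 2.1715 × 0.16341 = 0.35484.

σ_M = 0.355 mag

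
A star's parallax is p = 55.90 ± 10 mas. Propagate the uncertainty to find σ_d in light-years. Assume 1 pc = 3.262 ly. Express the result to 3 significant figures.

d = 1/p, so σ_d = σ_p / p².
σ_d = 0.0100 / (0.05590)² = 0.0100 / 0.0031248 = 3.2002 pc = 3.2002 × 3.262 ly = 10.439 ly.

10.4 ly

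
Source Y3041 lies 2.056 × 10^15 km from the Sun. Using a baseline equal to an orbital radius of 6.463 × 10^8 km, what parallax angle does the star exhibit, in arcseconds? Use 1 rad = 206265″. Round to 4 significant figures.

0.06484 arcsec

θ ≈ B/d = (6.463 × 10^8) / (2.056 × 10^15) = 3.1435 × 10^-7 rad.
In arcseconds: 3.1435 × 10^-7 × 206265 = 0.064839″.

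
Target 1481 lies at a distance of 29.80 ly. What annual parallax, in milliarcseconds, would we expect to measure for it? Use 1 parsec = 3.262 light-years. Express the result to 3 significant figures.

d = 29.80 ly ÷ 3.262 = 9.1355 pc.
p = 1/d = 1/9.1355 = 0.10946 arcsec.
= 0.10946 × 1000 = 109.46 mas.

109 mas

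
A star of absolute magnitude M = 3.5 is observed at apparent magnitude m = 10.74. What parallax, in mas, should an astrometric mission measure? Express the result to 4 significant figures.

m − M = 10.74 − 3.5 = 7.24.
d = 10^((m−M)/5 + 1) = 10^2.448 = 280.54 pc.
p = 1/d = 1/280.54 = 0.0035646 arcsec = 3.5646 mas.

3.565 mas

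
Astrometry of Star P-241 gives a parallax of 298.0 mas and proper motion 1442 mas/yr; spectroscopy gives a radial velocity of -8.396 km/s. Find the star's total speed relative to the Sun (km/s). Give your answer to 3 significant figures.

d = 1/p = 1/0.2980″ = 3.3557 pc.
μ = 1442 mas/yr = 1.442 ″/yr.
v_t = 4.740 μ d = 4.740 × 1.442 × 3.3557 = 22.936 km/s.
v = √(v_r² + v_t²) = √((-8.396)² + 22.936²) = √596.553 = 24.424 km/s.

24.4 km/s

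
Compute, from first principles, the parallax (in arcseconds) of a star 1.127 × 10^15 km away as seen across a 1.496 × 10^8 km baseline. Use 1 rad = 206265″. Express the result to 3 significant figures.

θ ≈ B/d = (1.496 × 10^8) / (1.127 × 10^15) = 1.3274 × 10^-7 rad.
In arcseconds: 1.3274 × 10^-7 × 206265 = 0.02738″.

0.0274 arcsec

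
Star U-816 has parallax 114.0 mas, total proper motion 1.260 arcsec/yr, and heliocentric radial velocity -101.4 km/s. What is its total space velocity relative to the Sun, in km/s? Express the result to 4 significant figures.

114.1 km/s

d = 1/p = 1/0.1140″ = 8.7719 pc.
v_t = 4.740 μ d = 4.740 × 1.260 × 8.7719 = 52.389 km/s.
v = √(v_r² + v_t²) = √((-101.4)² + 52.389²) = √13026.6 = 114.13 km/s.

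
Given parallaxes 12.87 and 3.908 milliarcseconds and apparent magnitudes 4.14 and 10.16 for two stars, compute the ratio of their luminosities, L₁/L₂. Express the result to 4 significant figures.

L₁/L₂ = 23.59

d₁ = 1/p₁ = 1/0.01287″ = 77.7 pc; d₂ = 1/p₂ = 1/0.003908″ = 255.89 pc.
M₁ = m₁ − 5 log₁₀ d₁ + 5 = 4.14 − 9.4521 + 5 = -0.3121.
M₂ = 10.16 − 12.0403 + 5 = 3.1197.
L₁/L₂ = 10^(0.4(M₂ − M₁)) = 10^(0.4 × 3.4318) = 10^1.37272 = 23.59.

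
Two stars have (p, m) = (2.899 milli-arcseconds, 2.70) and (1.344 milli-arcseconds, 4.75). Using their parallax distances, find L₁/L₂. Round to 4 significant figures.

d₁ = 1/p₁ = 1/0.002899″ = 344.95 pc; d₂ = 1/p₂ = 1/0.001344″ = 744.05 pc.
M₁ = m₁ − 5 log₁₀ d₁ + 5 = 2.70 − 12.6888 + 5 = -4.9888.
M₂ = 4.75 − 14.3580 + 5 = -4.6080.
L₁/L₂ = 10^(0.4(M₂ − M₁)) = 10^(0.4 × 0.3808) = 10^0.15232 = 1.4201.

L₁/L₂ = 1.420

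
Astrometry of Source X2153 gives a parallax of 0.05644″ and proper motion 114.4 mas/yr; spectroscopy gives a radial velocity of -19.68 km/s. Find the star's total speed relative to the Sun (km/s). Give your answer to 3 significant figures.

21.9 km/s

d = 1/p = 1/0.05644″ = 17.718 pc.
μ = 114.4 mas/yr = 0.1144 ″/yr.
v_t = 4.740 μ d = 4.740 × 0.1144 × 17.718 = 9.6077 km/s.
v = √(v_r² + v_t²) = √((-19.68)² + 9.6077²) = √479.61 = 21.9 km/s.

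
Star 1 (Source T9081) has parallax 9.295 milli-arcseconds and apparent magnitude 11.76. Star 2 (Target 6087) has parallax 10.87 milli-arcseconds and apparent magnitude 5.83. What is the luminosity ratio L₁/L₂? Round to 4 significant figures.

d₁ = 1/p₁ = 1/0.009295″ = 107.58 pc; d₂ = 1/p₂ = 1/0.01087″ = 91.996 pc.
M₁ = m₁ − 5 log₁₀ d₁ + 5 = 11.76 − 10.1587 + 5 = 6.6013.
M₂ = 5.83 − 9.8188 + 5 = 1.0112.
L₁/L₂ = 10^(0.4(M₂ − M₁)) = 10^(0.4 × (-5.5901)) = 10^(-2.23604) = 0.0058071.

L₁/L₂ = 0.005807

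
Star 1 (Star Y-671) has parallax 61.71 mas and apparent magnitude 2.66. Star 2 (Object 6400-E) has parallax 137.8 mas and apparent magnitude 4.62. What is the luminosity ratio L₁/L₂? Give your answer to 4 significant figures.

L₁/L₂ = 30.32

d₁ = 1/p₁ = 1/0.06171″ = 16.205 pc; d₂ = 1/p₂ = 1/0.1378″ = 7.2569 pc.
M₁ = m₁ − 5 log₁₀ d₁ + 5 = 2.66 − 6.0482 + 5 = 1.6118.
M₂ = 4.62 − 4.3038 + 5 = 5.3162.
L₁/L₂ = 10^(0.4(M₂ − M₁)) = 10^(0.4 × 3.7044) = 10^1.48176 = 30.322.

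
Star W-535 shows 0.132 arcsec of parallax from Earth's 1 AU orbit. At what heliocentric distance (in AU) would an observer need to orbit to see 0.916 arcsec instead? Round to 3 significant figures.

Parallax scales linearly with baseline: p ∝ B, so B = p_target / p_Earth × 1 AU.
B = 0.916 / 0.132 = 6.9394 AU.

6.94 AU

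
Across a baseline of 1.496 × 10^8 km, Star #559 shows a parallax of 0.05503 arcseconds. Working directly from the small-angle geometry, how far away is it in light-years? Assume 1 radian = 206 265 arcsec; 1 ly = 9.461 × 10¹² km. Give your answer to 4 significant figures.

59.27 ly

θ = 0.05503″ = 0.05503/206265 = 2.6679 × 10^-7 rad.
d = B/θ = (1.496 × 10^8) / (2.6679 × 10^-7) = 5.6074 × 10^14 km = (5.6074 × 10^14) / (9.461 × 10^12) ly = 59.269 ly.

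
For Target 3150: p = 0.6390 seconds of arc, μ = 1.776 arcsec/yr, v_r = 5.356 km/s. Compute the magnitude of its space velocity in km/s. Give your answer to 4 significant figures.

14.22 km/s

d = 1/p = 1/0.6390″ = 1.5649 pc.
v_t = 4.740 μ d = 4.740 × 1.776 × 1.5649 = 13.174 km/s.
v = √(v_r² + v_t²) = √(5.356² + 13.174²) = √202.241 = 14.221 km/s.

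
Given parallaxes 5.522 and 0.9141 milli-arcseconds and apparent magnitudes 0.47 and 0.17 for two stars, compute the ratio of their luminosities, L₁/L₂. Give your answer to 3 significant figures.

d₁ = 1/p₁ = 1/0.005522″ = 181.09 pc; d₂ = 1/p₂ = 1/0.0009141″ = 1094 pc.
M₁ = m₁ − 5 log₁₀ d₁ + 5 = 0.47 − 11.2895 + 5 = -5.8195.
M₂ = 0.17 − 15.1951 + 5 = -10.0251.
L₁/L₂ = 10^(0.4(M₂ − M₁)) = 10^(0.4 × (-4.2056)) = 10^(-1.68224) = 0.020785.

L₁/L₂ = 0.0208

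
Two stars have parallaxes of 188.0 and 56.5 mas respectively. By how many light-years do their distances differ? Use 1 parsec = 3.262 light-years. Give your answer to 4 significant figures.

40.38 ly

d_A = 1/0.1880″ = 5.3191 pc; d_B = 1/0.05650″ = 17.699 pc.
|d_B − d_A| = |17.699 − 5.3191| = 12.38 pc = 12.38 × 3.262 ly = 40.384 ly.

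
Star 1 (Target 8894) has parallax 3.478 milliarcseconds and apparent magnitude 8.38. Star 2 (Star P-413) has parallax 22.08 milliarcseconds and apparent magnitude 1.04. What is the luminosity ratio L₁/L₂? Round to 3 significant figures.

L₁/L₂ = 0.0467

d₁ = 1/p₁ = 1/0.003478″ = 287.52 pc; d₂ = 1/p₂ = 1/0.02208″ = 45.29 pc.
M₁ = m₁ − 5 log₁₀ d₁ + 5 = 8.38 − 12.2933 + 5 = 1.0867.
M₂ = 1.04 − 8.2800 + 5 = -2.2400.
L₁/L₂ = 10^(0.4(M₂ − M₁)) = 10^(0.4 × (-3.3267)) = 10^(-1.33068) = 0.0467.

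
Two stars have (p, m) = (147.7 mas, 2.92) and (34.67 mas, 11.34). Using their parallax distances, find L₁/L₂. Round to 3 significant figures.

L₁/L₂ = 129

d₁ = 1/p₁ = 1/0.1477″ = 6.7705 pc; d₂ = 1/p₂ = 1/0.03467″ = 28.843 pc.
M₁ = m₁ − 5 log₁₀ d₁ + 5 = 2.92 − 4.1531 + 5 = 3.7669.
M₂ = 11.34 − 7.3002 + 5 = 9.0398.
L₁/L₂ = 10^(0.4(M₂ − M₁)) = 10^(0.4 × 5.2729) = 10^2.10916 = 128.58.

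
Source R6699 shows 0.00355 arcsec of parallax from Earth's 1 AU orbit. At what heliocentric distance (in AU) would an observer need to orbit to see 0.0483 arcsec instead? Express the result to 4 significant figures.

13.61 AU

Parallax scales linearly with baseline: p ∝ B, so B = p_target / p_Earth × 1 AU.
B = 0.0483 / 0.00355 = 13.606 AU.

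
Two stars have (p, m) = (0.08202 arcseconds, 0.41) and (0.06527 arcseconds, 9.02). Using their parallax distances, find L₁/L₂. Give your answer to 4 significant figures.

d₁ = 1/p₁ = 1/0.08202″ = 12.192 pc; d₂ = 1/p₂ = 1/0.06527″ = 15.321 pc.
M₁ = m₁ − 5 log₁₀ d₁ + 5 = 0.41 − 5.4304 + 5 = -0.0204.
M₂ = 9.02 − 5.9264 + 5 = 8.0936.
L₁/L₂ = 10^(0.4(M₂ − M₁)) = 10^(0.4 × 8.1140) = 10^3.24560 = 1760.4.

L₁/L₂ = 1760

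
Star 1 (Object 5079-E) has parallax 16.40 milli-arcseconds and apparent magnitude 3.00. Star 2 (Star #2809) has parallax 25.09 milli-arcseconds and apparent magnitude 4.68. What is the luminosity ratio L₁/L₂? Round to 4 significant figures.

L₁/L₂ = 11.00

d₁ = 1/p₁ = 1/0.01640″ = 60.976 pc; d₂ = 1/p₂ = 1/0.02509″ = 39.857 pc.
M₁ = m₁ − 5 log₁₀ d₁ + 5 = 3.00 − 8.9258 + 5 = -0.9258.
M₂ = 4.68 − 8.0025 + 5 = 1.6775.
L₁/L₂ = 10^(0.4(M₂ − M₁)) = 10^(0.4 × 2.6033) = 10^1.04132 = 10.998.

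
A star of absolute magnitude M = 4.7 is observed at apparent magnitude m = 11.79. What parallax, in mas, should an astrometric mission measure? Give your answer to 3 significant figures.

m − M = 11.79 − 4.7 = 7.09.
d = 10^((m−M)/5 + 1) = 10^2.418 = 261.82 pc.
p = 1/d = 1/261.82 = 0.0038194 arcsec = 3.8194 mas.

3.82 mas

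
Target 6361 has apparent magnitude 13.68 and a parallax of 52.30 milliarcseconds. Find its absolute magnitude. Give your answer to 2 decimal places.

d = 1/p = 1/0.05230″ = 19.12 pc.
m − M = 5 log₁₀(19.12) − 5 = 6.4074 − 5 = 1.4074.
M = m − (m − M) = 13.68 − 1.4074 = 12.27.

M = 12.27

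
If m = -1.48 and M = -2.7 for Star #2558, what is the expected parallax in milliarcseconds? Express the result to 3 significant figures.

m − M = -1.48 − (-2.7) = 1.22.
d = 10^((m−M)/5 + 1) = 10^1.244 = 17.539 pc.
p = 1/d = 1/17.539 = 0.057016 arcsec = 57.016 mas.

57.0 mas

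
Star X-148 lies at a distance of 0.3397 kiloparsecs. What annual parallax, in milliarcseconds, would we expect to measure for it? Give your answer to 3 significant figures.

d = 0.3397 kpc = 339.7 pc.
p = 1/d = 1/339.7 = 0.0029438 arcsec.
= 0.0029438 × 1000 = 2.9438 mas.

2.94 mas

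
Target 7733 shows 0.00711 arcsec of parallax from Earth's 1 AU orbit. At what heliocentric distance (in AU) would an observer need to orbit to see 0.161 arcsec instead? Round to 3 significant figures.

22.6 AU

Parallax scales linearly with baseline: p ∝ B, so B = p_target / p_Earth × 1 AU.
B = 0.161 / 0.00711 = 22.644 AU.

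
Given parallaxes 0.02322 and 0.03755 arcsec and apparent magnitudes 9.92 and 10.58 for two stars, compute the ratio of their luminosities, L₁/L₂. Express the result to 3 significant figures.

L₁/L₂ = 4.80

d₁ = 1/p₁ = 1/0.02322″ = 43.066 pc; d₂ = 1/p₂ = 1/0.03755″ = 26.631 pc.
M₁ = m₁ − 5 log₁₀ d₁ + 5 = 9.92 − 8.1707 + 5 = 6.7493.
M₂ = 10.58 − 7.1269 + 5 = 8.4531.
L₁/L₂ = 10^(0.4(M₂ − M₁)) = 10^(0.4 × 1.7038) = 10^0.68152 = 4.8031.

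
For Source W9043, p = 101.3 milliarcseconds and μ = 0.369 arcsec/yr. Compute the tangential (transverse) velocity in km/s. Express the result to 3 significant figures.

17.3 km/s

d = 1/p = 1/0.1013″ = 9.8717 pc.
v_t = 4.74 × μ × d = 4.74 × 0.369 × 9.8717 = 17.266 km/s.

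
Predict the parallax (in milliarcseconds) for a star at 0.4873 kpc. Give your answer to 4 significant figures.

d = 0.4873 kpc = 487.3 pc.
p = 1/d = 1/487.3 = 0.0020521 arcsec.
= 0.0020521 × 1000 = 2.0521 mas.

2.052 mas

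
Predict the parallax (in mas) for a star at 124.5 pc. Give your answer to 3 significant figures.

p = 1/d = 1/124.5 = 0.0080321 arcsec.
= 0.0080321 × 1000 = 8.0321 mas.

8.03 mas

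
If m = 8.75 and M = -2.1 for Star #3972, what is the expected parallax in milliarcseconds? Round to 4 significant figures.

m − M = 8.75 − (-2.1) = 10.85.
d = 10^((m−M)/5 + 1) = 10^3.170 = 1479.1 pc.
p = 1/d = 1/1479.1 = 0.00067609 arcsec = 0.67609 mas.

0.6761 mas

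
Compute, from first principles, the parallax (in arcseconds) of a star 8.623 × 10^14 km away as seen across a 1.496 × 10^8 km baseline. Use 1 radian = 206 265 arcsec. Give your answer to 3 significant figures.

θ ≈ B/d = (1.496 × 10^8) / (8.623 × 10^14) = 1.7349 × 10^-7 rad.
In arcseconds: 1.7349 × 10^-7 × 206265 = 0.035785″.

0.0358 arcsec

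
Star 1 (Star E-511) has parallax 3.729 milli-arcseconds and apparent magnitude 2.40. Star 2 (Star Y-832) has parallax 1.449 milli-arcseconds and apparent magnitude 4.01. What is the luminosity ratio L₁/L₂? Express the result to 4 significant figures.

L₁/L₂ = 0.6652

d₁ = 1/p₁ = 1/0.003729″ = 268.17 pc; d₂ = 1/p₂ = 1/0.001449″ = 690.13 pc.
M₁ = m₁ − 5 log₁₀ d₁ + 5 = 2.40 − 12.1421 + 5 = -4.7421.
M₂ = 4.01 − 14.1947 + 5 = -5.1847.
L₁/L₂ = 10^(0.4(M₂ − M₁)) = 10^(0.4 × (-0.4426)) = 10^(-0.17704) = 0.66521.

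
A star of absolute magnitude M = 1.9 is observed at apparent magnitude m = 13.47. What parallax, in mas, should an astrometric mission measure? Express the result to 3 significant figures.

m − M = 13.47 − 1.9 = 11.57.
d = 10^((m−M)/5 + 1) = 10^3.314 = 2060.6 pc.
p = 1/d = 1/2060.6 = 0.0004853 arcsec = 0.4853 mas.

0.485 mas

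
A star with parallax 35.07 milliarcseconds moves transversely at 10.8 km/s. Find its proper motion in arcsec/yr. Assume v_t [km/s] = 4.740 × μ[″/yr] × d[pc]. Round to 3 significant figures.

d = 1/p = 1/0.03507″ = 28.514 pc.
μ = v_t / (4.74 d) = 10.8 / (4.74 × 28.514) = 10.8 / 135.16 = 0.079905 ″/yr.

0.0799 arcsec/yr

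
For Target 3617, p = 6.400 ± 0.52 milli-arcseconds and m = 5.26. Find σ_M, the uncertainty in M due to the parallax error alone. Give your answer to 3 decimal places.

σ_M = 0.176 mag

M = m − 5 log₁₀ d + 5 = m + 5 log₁₀ p + 5, so ∂M/∂p = 5/(p ln 10).
σ_M = (5/ln 10) · (σ_p/p) = 2.1715 × 0.52/6.400 = 2.1715 × 0.08125 = 0.17643.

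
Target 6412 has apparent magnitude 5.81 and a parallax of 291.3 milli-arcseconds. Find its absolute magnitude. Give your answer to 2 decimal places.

M = 8.13

d = 1/p = 1/0.2913″ = 3.4329 pc.
m − M = 5 log₁₀(3.4329) − 5 = 2.6783 − 5 = -2.3217.
M = m − (m − M) = 5.81 − (-2.3217) = 8.13.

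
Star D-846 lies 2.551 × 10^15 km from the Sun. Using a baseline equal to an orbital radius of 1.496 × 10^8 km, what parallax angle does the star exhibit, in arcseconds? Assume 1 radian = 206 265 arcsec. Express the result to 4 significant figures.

0.01210 arcsec

θ ≈ B/d = (1.496 × 10^8) / (2.551 × 10^15) = 5.8644 × 10^-8 rad.
In arcseconds: 5.8644 × 10^-8 × 206265 = 0.012096″.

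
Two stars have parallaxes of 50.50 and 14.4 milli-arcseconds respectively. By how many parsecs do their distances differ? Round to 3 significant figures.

d_A = 1/0.05050″ = 19.802 pc; d_B = 1/0.01440″ = 69.444 pc.
|d_B − d_A| = |69.444 − 19.802| = 49.642 pc.

49.6 pc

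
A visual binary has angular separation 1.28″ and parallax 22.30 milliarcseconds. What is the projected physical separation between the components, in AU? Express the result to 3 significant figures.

57.4 AU

d = 1/p = 1/0.02230″ = 44.843 pc.
At distance d (pc), an angle of θ arcsec spans θ·d AU: s = 1.28 × 44.843 = 57.399 AU.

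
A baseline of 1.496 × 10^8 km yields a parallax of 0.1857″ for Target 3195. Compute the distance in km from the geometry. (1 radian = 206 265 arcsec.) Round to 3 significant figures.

θ = 0.1857″ = 0.1857/206265 = 9.0030 × 10^-7 rad.
d = B/θ = (1.496 × 10^8) / (9.0030 × 10^-7) = 1.6617 × 10^14 km.

1.66 × 10^14 km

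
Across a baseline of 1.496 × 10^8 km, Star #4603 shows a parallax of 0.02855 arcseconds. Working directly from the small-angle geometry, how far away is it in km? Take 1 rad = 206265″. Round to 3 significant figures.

θ = 0.02855″ = 0.02855/206265 = 1.3841 × 10^-7 rad.
d = B/θ = (1.496 × 10^8) / (1.3841 × 10^-7) = 1.0808 × 10^15 km.

1.08 × 10^15 km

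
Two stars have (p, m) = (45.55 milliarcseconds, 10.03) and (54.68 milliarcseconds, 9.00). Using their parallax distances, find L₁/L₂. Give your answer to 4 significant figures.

L₁/L₂ = 0.5581

d₁ = 1/p₁ = 1/0.04555″ = 21.954 pc; d₂ = 1/p₂ = 1/0.05468″ = 18.288 pc.
M₁ = m₁ − 5 log₁₀ d₁ + 5 = 10.03 − 6.7076 + 5 = 8.3224.
M₂ = 9.00 − 6.3108 + 5 = 7.6892.
L₁/L₂ = 10^(0.4(M₂ − M₁)) = 10^(0.4 × (-0.6332)) = 10^(-0.25328) = 0.55811.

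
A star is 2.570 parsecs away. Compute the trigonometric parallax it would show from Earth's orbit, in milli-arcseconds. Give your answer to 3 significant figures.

389 mas

p = 1/d = 1/2.57 = 0.38911 arcsec.
= 0.38911 × 1000 = 389.11 mas.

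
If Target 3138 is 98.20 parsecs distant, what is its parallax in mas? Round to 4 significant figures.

p = 1/d = 1/98.2 = 0.010183 arcsec.
= 0.010183 × 1000 = 10.183 mas.

10.18 mas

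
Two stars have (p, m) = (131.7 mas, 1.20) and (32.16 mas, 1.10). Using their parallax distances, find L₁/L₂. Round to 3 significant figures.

d₁ = 1/p₁ = 1/0.1317″ = 7.593 pc; d₂ = 1/p₂ = 1/0.03216″ = 31.095 pc.
M₁ = m₁ − 5 log₁₀ d₁ + 5 = 1.20 − 4.4021 + 5 = 1.7979.
M₂ = 1.10 − 7.4635 + 5 = -1.3635.
L₁/L₂ = 10^(0.4(M₂ − M₁)) = 10^(0.4 × (-3.1614)) = 10^(-1.26456) = 0.05438.

L₁/L₂ = 0.0544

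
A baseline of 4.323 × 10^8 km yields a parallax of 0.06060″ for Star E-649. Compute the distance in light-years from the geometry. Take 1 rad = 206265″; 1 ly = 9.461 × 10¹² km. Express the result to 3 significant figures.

156 ly

θ = 0.06060″ = 0.06060/206265 = 2.9380 × 10^-7 rad.
d = B/θ = (4.323 × 10^8) / (2.9380 × 10^-7) = 1.4714 × 10^15 km = (1.4714 × 10^15) / (9.461 × 10^12) ly = 155.52 ly.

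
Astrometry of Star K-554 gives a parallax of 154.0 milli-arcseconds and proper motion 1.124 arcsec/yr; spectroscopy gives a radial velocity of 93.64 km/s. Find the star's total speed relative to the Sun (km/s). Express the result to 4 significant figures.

d = 1/p = 1/0.1540″ = 6.4935 pc.
v_t = 4.740 μ d = 4.740 × 1.124 × 6.4935 = 34.596 km/s.
v = √(v_r² + v_t²) = √(93.64² + 34.596²) = √9965.33 = 99.826 km/s.

99.83 km/s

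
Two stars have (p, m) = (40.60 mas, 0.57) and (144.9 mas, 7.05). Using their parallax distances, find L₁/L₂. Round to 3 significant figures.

d₁ = 1/p₁ = 1/0.04060″ = 24.631 pc; d₂ = 1/p₂ = 1/0.1449″ = 6.9013 pc.
M₁ = m₁ − 5 log₁₀ d₁ + 5 = 0.57 − 6.9574 + 5 = -1.3874.
M₂ = 7.05 − 4.1947 + 5 = 7.8553.
L₁/L₂ = 10^(0.4(M₂ − M₁)) = 10^(0.4 × 9.2427) = 10^3.69708 = 4978.3.

L₁/L₂ = 4980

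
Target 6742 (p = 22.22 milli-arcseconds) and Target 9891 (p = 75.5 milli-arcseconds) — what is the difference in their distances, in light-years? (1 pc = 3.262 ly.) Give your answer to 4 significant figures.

d_A = 1/0.02222″ = 45.005 pc; d_B = 1/0.07550″ = 13.245 pc.
|d_B − d_A| = |13.245 − 45.005| = 31.76 pc = 31.76 × 3.262 ly = 103.6 ly.

103.6 ly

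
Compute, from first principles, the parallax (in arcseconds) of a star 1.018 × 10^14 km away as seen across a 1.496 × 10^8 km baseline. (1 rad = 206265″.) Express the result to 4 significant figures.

0.3031 arcsec

θ ≈ B/d = (1.496 × 10^8) / (1.018 × 10^14) = 1.4695 × 10^-6 rad.
In arcseconds: 1.4695 × 10^-6 × 206265 = 0.30311″.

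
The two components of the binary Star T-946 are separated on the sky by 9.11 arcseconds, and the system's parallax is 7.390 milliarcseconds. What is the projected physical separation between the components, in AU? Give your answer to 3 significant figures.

d = 1/p = 1/0.007390″ = 135.32 pc.
At distance d (pc), an angle of θ arcsec spans θ·d AU: s = 9.11 × 135.32 = 1232.8 AU.

1230 AU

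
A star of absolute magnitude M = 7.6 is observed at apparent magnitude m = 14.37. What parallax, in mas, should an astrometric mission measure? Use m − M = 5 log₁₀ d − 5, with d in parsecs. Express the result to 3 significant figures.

m − M = 14.37 − 7.6 = 6.77.
d = 10^((m−M)/5 + 1) = 10^2.354 = 225.94 pc.
p = 1/d = 1/225.94 = 0.004426 arcsec = 4.426 mas.

4.43 mas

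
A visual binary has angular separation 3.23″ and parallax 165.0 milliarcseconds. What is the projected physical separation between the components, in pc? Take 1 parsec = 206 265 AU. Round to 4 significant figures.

d = 1/p = 1/0.1650″ = 6.0606 pc.
At distance d (pc), an angle of θ arcsec spans θ·d AU: s = 3.23 × 6.0606 = 19.576 AU.
= 19.576 / 206265 = 9.4907 × 10^-5 pc.

9.491 × 10^-5 pc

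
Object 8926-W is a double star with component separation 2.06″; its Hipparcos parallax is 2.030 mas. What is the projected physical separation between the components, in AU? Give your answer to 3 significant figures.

1010 AU

d = 1/p = 1/0.002030″ = 492.61 pc.
At distance d (pc), an angle of θ arcsec spans θ·d AU: s = 2.06 × 492.61 = 1014.8 AU.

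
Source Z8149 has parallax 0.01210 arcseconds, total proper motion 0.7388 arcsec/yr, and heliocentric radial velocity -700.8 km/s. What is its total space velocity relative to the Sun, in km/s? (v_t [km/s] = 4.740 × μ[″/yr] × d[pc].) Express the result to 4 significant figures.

758.2 km/s

d = 1/p = 1/0.01210″ = 82.645 pc.
v_t = 4.740 μ d = 4.740 × 0.7388 × 82.645 = 289.42 km/s.
v = √(v_r² + v_t²) = √((-700.8)² + 289.42²) = √574885 = 758.21 km/s.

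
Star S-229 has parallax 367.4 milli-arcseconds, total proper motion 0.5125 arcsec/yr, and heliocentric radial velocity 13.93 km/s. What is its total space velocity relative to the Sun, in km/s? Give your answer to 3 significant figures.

d = 1/p = 1/0.3674″ = 2.7218 pc.
v_t = 4.740 μ d = 4.740 × 0.5125 × 2.7218 = 6.6119 km/s.
v = √(v_r² + v_t²) = √(13.93² + 6.6119²) = √237.762 = 15.42 km/s.

15.4 km/s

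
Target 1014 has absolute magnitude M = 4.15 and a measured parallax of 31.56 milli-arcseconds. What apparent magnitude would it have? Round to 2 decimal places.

d = 1/p = 1/0.03156″ = 31.686 pc.
m − M = 5 log₁₀ d − 5 = 5 log₁₀(31.686) − 5 = 7.5043 − 5 = 2.5043.
m = M + (m − M) = 4.15 + 2.5043 = 6.65.

m = 6.65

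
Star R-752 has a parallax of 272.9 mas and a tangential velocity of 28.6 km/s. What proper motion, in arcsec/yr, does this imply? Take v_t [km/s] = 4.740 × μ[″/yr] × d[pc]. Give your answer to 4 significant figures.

d = 1/p = 1/0.2729″ = 3.6643 pc.
μ = v_t / (4.74 d) = 28.6 / (4.74 × 3.6643) = 28.6 / 17.369 = 1.6466 ″/yr.

1.647 arcsec/yr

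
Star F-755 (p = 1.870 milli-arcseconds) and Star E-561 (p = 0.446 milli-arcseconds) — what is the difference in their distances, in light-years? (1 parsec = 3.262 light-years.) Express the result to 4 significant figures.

d_A = 1/0.001870″ = 534.76 pc; d_B = 1/0.0004460″ = 2242.2 pc.
|d_B − d_A| = |2242.2 − 534.76| = 1707.4 pc = 1707.4 × 3.262 ly = 5569.5 ly.

5570 ly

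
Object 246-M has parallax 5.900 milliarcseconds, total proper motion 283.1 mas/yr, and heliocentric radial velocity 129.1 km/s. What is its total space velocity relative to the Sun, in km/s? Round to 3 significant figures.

d = 1/p = 1/0.005900″ = 169.49 pc.
μ = 283.1 mas/yr = 0.2831 ″/yr.
v_t = 4.740 μ d = 4.740 × 0.2831 × 169.49 = 227.44 km/s.
v = √(v_r² + v_t²) = √(129.1² + 227.44²) = √68395.8 = 261.53 km/s.

262 km/s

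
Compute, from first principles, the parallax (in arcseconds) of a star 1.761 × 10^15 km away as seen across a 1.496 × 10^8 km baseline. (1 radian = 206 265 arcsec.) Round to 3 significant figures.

θ ≈ B/d = (1.496 × 10^8) / (1.761 × 10^15) = 8.4952 × 10^-8 rad.
In arcseconds: 8.4952 × 10^-8 × 206265 = 0.017523″.

0.0175 arcsec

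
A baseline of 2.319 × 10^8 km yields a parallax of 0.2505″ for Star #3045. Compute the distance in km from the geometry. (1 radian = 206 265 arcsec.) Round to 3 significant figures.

θ = 0.2505″ = 0.2505/206265 = 1.2145 × 10^-6 rad.
d = B/θ = (2.319 × 10^8) / (1.2145 × 10^-6) = 1.9094 × 10^14 km.

1.91 × 10^14 km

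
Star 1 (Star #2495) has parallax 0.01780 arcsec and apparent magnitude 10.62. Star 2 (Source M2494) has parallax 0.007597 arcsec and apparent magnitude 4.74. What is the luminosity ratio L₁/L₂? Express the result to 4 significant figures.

d₁ = 1/p₁ = 1/0.01780″ = 56.18 pc; d₂ = 1/p₂ = 1/0.007597″ = 131.63 pc.
M₁ = m₁ − 5 log₁₀ d₁ + 5 = 10.62 − 8.7479 + 5 = 6.8721.
M₂ = 4.74 − 10.5968 + 5 = -0.8568.
L₁/L₂ = 10^(0.4(M₂ − M₁)) = 10^(0.4 × (-7.7289)) = 10^(-3.09156) = 0.00080992.

L₁/L₂ = 0.0008099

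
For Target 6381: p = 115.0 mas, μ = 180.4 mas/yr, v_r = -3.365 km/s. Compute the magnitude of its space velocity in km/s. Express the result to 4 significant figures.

d = 1/p = 1/0.1150″ = 8.6957 pc.
μ = 180.4 mas/yr = 0.1804 ″/yr.
v_t = 4.740 μ d = 4.740 × 0.1804 × 8.6957 = 7.4357 km/s.
v = √(v_r² + v_t²) = √((-3.365)² + 7.4357²) = √66.6129 = 8.1617 km/s.

8.162 km/s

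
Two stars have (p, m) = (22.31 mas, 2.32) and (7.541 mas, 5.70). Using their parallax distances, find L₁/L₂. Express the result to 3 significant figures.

d₁ = 1/p₁ = 1/0.02231″ = 44.823 pc; d₂ = 1/p₂ = 1/0.007541″ = 132.61 pc.
M₁ = m₁ − 5 log₁₀ d₁ + 5 = 2.32 − 8.2575 + 5 = -0.9375.
M₂ = 5.70 − 10.6129 + 5 = 0.0871.
L₁/L₂ = 10^(0.4(M₂ − M₁)) = 10^(0.4 × 1.0246) = 10^0.40984 = 2.5694.

L₁/L₂ = 2.57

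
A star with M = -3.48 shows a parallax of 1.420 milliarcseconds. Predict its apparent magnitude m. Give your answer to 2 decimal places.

m = 5.76

d = 1/p = 1/0.001420″ = 704.23 pc.
m − M = 5 log₁₀ d − 5 = 5 log₁₀(704.23) − 5 = 14.2386 − 5 = 9.2386.
m = M + (m − M) = -3.48 + 9.2386 = 5.76.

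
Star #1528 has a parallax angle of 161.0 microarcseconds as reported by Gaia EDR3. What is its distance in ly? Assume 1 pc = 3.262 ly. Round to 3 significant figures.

20300 ly

p = 161.0 microarcseconds = 0.0001610 arcsec.
d = 1/p = 1/0.0001610 = 6211.2 pc.
In light-years: 6211.2 × 3.262 = 20261 ly.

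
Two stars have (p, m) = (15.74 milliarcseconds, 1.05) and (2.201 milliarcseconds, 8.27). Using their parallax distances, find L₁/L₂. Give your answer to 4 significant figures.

d₁ = 1/p₁ = 1/0.01574″ = 63.532 pc; d₂ = 1/p₂ = 1/0.002201″ = 454.34 pc.
M₁ = m₁ − 5 log₁₀ d₁ + 5 = 1.05 − 9.0150 + 5 = -2.9650.
M₂ = 8.27 − 13.2869 + 5 = -0.0169.
L₁/L₂ = 10^(0.4(M₂ − M₁)) = 10^(0.4 × 2.9481) = 10^1.17924 = 15.109.

L₁/L₂ = 15.11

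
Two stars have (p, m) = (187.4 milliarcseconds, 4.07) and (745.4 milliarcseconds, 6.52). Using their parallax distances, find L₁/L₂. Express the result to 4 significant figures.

L₁/L₂ = 151.1

d₁ = 1/p₁ = 1/0.1874″ = 5.3362 pc; d₂ = 1/p₂ = 1/0.7454″ = 1.3416 pc.
M₁ = m₁ − 5 log₁₀ d₁ + 5 = 4.07 − 3.6362 + 5 = 5.4338.
M₂ = 6.52 − 0.6381 + 5 = 10.8819.
L₁/L₂ = 10^(0.4(M₂ − M₁)) = 10^(0.4 × 5.4481) = 10^2.17924 = 151.09.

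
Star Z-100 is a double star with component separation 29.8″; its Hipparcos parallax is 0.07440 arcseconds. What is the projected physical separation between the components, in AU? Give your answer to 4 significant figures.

d = 1/p = 1/0.07440″ = 13.441 pc.
At distance d (pc), an angle of θ arcsec spans θ·d AU: s = 29.8 × 13.441 = 400.54 AU.

400.5 AU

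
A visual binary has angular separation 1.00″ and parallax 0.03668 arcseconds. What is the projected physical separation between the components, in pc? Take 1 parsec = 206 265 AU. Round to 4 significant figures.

d = 1/p = 1/0.03668″ = 27.263 pc.
At distance d (pc), an angle of θ arcsec spans θ·d AU: s = 1.00 × 27.263 = 27.263 AU.
= 27.263 / 206265 = 0.00013217 pc.

0.0001322 pc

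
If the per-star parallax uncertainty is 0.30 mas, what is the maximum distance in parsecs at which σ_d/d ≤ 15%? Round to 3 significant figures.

500 pc

σ_d/d = σ_p/p, so the condition is σ_p/p ≤ 0.15, i.e. p ≥ σ_p/0.15.
p_min = 0.30/0.15 = 2 mas = 0.002 arcsec.
d_max = 1/p_min = 1/0.002 = 500 pc.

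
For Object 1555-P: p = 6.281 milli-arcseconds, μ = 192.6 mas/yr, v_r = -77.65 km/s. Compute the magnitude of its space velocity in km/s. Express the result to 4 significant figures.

164.8 km/s

d = 1/p = 1/0.006281″ = 159.21 pc.
μ = 192.6 mas/yr = 0.1926 ″/yr.
v_t = 4.740 μ d = 4.740 × 0.1926 × 159.21 = 145.35 km/s.
v = √(v_r² + v_t²) = √((-77.65)² + 145.35²) = √27156.1 = 164.79 km/s.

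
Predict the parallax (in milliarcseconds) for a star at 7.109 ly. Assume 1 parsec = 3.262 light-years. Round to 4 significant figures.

d = 7.109 ly ÷ 3.262 = 2.1793 pc.
p = 1/d = 1/2.1793 = 0.45886 arcsec.
= 0.45886 × 1000 = 458.86 mas.

458.9 mas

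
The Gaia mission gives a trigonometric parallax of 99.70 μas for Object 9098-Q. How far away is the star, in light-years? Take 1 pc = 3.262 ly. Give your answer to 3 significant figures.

32700 light years

p = 99.70 μas = 0.00009970 arcsec.
d = 1/p = 1/0.00009970 = 10030 pc.
In light-years: 10030 × 3.262 = 32718 ly.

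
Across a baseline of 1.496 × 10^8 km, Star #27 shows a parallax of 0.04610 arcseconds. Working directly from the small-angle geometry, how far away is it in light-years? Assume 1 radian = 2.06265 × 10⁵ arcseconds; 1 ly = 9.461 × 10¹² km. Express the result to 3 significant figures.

70.7 ly

θ = 0.04610″ = 0.04610/206265 = 2.2350 × 10^-7 rad.
d = B/θ = (1.496 × 10^8) / (2.2350 × 10^-7) = 6.6935 × 10^14 km = (6.6935 × 10^14) / (9.461 × 10^12) ly = 70.748 ly.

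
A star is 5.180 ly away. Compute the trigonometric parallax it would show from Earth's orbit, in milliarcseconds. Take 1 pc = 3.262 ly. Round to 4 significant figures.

d = 5.180 ly ÷ 3.262 = 1.588 pc.
p = 1/d = 1/1.588 = 0.62972 arcsec.
= 0.62972 × 1000 = 629.72 mas.

629.7 mas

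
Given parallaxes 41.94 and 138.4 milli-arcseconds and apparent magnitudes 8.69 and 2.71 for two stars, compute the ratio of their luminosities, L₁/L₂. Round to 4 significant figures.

d₁ = 1/p₁ = 1/0.04194″ = 23.844 pc; d₂ = 1/p₂ = 1/0.1384″ = 7.2254 pc.
M₁ = m₁ − 5 log₁₀ d₁ + 5 = 8.69 − 6.8869 + 5 = 6.8031.
M₂ = 2.71 − 4.2943 + 5 = 3.4157.
L₁/L₂ = 10^(0.4(M₂ − M₁)) = 10^(0.4 × (-3.3874)) = 10^(-1.35496) = 0.044161.

L₁/L₂ = 0.04416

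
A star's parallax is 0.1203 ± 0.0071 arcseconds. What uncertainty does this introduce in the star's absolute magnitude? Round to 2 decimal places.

σ_M = 0.13 mag

M = m − 5 log₁₀ d + 5 = m + 5 log₁₀ p + 5, so ∂M/∂p = 5/(p ln 10).
σ_M = (5/ln 10) · (σ_p/p) = 2.1715 × 0.0071/0.1203 = 2.1715 × 0.059019 = 0.12816.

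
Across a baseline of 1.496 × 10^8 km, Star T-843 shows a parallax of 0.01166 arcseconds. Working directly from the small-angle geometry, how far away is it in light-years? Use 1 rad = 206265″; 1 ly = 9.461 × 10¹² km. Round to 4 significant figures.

θ = 0.01166″ = 0.01166/206265 = 5.6529 × 10^-8 rad.
d = B/θ = (1.496 × 10^8) / (5.6529 × 10^-8) = 2.6464 × 10^15 km = (2.6464 × 10^15) / (9.461 × 10^12) ly = 279.72 ly.

279.7 ly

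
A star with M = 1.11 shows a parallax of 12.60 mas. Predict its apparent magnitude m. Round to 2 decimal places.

d = 1/p = 1/0.01260″ = 79.365 pc.
m − M = 5 log₁₀ d − 5 = 5 log₁₀(79.365) − 5 = 9.4981 − 5 = 4.4981.
m = M + (m − M) = 1.11 + 4.4981 = 5.61.

m = 5.61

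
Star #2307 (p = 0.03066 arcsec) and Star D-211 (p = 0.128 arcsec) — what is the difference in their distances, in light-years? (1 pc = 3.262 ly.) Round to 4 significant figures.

80.91 ly

d_A = 1/0.03066″ = 32.616 pc; d_B = 1/0.1280″ = 7.8125 pc.
|d_B − d_A| = |7.8125 − 32.616| = 24.804 pc = 24.804 × 3.262 ly = 80.911 ly.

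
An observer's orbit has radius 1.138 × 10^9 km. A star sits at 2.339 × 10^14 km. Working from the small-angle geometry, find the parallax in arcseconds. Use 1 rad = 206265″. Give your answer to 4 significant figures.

θ ≈ B/d = (1.138 × 10^9) / (2.339 × 10^14) = 4.8653 × 10^-6 rad.
In arcseconds: 4.8653 × 10^-6 × 206265 = 1.0035″.

1.004 arcsec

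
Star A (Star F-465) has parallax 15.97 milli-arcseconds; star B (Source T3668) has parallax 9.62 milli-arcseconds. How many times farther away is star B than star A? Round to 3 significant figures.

Since d = 1/p, d_B/d_A = p_A/p_B.
= 15.97 / 9.62 = 1.6601.

1.66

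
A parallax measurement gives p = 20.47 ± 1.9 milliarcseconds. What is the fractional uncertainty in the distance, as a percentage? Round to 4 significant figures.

For d = 1/p, |σ_d/d| = |σ_p/p|.
σ_p/p = 1.9 / 20.47 = 0.092819 = 9.2819%.

9.282%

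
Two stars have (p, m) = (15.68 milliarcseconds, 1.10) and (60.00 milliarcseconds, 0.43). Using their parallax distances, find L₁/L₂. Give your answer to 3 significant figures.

d₁ = 1/p₁ = 1/0.01568″ = 63.776 pc; d₂ = 1/p₂ = 1/0.06000″ = 16.667 pc.
M₁ = m₁ − 5 log₁₀ d₁ + 5 = 1.10 − 9.0233 + 5 = -2.9233.
M₂ = 0.43 − 6.1093 + 5 = -0.6793.
L₁/L₂ = 10^(0.4(M₂ − M₁)) = 10^(0.4 × 2.2440) = 10^0.89760 = 7.8995.

L₁/L₂ = 7.90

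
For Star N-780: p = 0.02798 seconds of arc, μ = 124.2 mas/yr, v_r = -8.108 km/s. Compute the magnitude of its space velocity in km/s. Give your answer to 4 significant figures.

22.55 km/s

d = 1/p = 1/0.02798″ = 35.74 pc.
μ = 124.2 mas/yr = 0.1242 ″/yr.
v_t = 4.740 μ d = 4.740 × 0.1242 × 35.74 = 21.04 km/s.
v = √(v_r² + v_t²) = √((-8.108)² + 21.04²) = √508.421 = 22.548 km/s.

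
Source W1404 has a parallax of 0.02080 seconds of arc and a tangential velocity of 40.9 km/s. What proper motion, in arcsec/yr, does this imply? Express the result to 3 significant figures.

0.179 arcsec/yr

d = 1/p = 1/0.02080″ = 48.077 pc.
μ = v_t / (4.74 d) = 40.9 / (4.74 × 48.077) = 40.9 / 227.88 = 0.17948 ″/yr.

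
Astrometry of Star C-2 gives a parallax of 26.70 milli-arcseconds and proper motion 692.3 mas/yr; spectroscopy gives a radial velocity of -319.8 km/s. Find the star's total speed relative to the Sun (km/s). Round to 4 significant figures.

342.6 km/s

d = 1/p = 1/0.02670″ = 37.453 pc.
μ = 692.3 mas/yr = 0.6923 ″/yr.
v_t = 4.740 μ d = 4.740 × 0.6923 × 37.453 = 122.9 km/s.
v = √(v_r² + v_t²) = √((-319.8)² + 122.9²) = √117376 = 342.6 km/s.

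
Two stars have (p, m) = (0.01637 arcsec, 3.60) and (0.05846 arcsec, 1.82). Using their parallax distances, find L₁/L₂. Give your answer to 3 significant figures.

d₁ = 1/p₁ = 1/0.01637″ = 61.087 pc; d₂ = 1/p₂ = 1/0.05846″ = 17.106 pc.
M₁ = m₁ − 5 log₁₀ d₁ + 5 = 3.60 − 8.9297 + 5 = -0.3297.
M₂ = 1.82 − 6.1657 + 5 = 0.6543.
L₁/L₂ = 10^(0.4(M₂ − M₁)) = 10^(0.4 × 0.9840) = 10^0.39360 = 2.4751.

L₁/L₂ = 2.48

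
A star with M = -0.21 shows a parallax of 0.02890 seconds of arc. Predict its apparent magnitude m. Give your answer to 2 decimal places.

d = 1/p = 1/0.02890″ = 34.602 pc.
m − M = 5 log₁₀ d − 5 = 5 log₁₀(34.602) − 5 = 7.6955 − 5 = 2.6955.
m = M + (m − M) = -0.21 + 2.6955 = 2.49.

m = 2.49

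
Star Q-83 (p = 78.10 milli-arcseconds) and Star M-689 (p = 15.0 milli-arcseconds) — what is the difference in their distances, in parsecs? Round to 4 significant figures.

53.86 pc

d_A = 1/0.07810″ = 12.804 pc; d_B = 1/0.01500″ = 66.667 pc.
|d_B − d_A| = |66.667 − 12.804| = 53.863 pc.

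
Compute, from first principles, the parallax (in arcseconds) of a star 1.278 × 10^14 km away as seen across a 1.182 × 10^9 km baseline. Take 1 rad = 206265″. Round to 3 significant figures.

θ ≈ B/d = (1.182 × 10^9) / (1.278 × 10^14) = 9.2488 × 10^-6 rad.
In arcseconds: 9.2488 × 10^-6 × 206265 = 1.9077″.

1.91 arcsec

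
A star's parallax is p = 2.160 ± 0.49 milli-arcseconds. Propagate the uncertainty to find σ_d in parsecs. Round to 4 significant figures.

d = 1/p, so σ_d = σ_p / p².
σ_d = 0.000490 / (0.002160)² = 0.000490 / 0.0000046656 = 105.02 pc.

105.0 pc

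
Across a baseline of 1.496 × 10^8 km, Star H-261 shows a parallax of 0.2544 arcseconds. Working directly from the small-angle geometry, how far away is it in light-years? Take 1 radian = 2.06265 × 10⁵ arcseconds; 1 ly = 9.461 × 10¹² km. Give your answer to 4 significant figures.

θ = 0.2544″ = 0.2544/206265 = 1.2334 × 10^-6 rad.
d = B/θ = (1.496 × 10^8) / (1.2334 × 10^-6) = 1.2129 × 10^14 km = (1.2129 × 10^14) / (9.461 × 10^12) ly = 12.82 ly.

12.82 ly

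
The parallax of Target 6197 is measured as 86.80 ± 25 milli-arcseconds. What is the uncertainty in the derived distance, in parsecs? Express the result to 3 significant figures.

3.32 pc

d = 1/p, so σ_d = σ_p / p².
σ_d = 0.0250 / (0.08680)² = 0.0250 / 0.0075342 = 3.3182 pc.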